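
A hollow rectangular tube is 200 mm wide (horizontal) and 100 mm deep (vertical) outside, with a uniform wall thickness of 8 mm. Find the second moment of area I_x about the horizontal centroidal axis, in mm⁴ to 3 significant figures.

I_x ≈ 7.58 × 10⁶ mm⁴

Treat the section as a set of non-overlapping primitives; coordinates are from the bounding-box lower-left.
Outer rectangle: 200 × 100, A = 20 000 mm², y = 50 mm, Ī = 16 666 667 mm⁴.
Inner void (subtracted): 184 × 84, A = 15 456 mm², y = 50 mm, Ī = 9 088 128 mm⁴.
By symmetry the centroid is at mid-height, ȳ = 50 mm.
All pieces are centred on the horizontal centroidal axis, so I = ΣĪ (holes subtracted) = 7 578 539 mm⁴.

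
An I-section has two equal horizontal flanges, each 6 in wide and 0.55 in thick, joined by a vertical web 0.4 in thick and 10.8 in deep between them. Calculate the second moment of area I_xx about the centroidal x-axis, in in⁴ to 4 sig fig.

I_xx ≈ 254.7 in⁴

Split into non-overlapping primitives; take the origin at the lower-left of the bounding box.
Bottom flange: 6 × 0.55, A = 3.3 in², y = 0.275 in, Ī = 0.0831875 in⁴.
Web: 0.4 × 10.8, A = 4.32 in², y = 5.95 in, Ī = 41.9904 in⁴.
Top flange: 6 × 0.55, A = 3.3 in², y = 11.625 in, Ī = 0.0831875 in⁴.
By symmetry the centroid is at mid-height, ȳ = 5.95 in.
Transfer each piece to the centroidal x-axis using Ī + A·d² with d = y − 5.95:
  bottom flange: d = -5.675 in → contributes +106.362 in⁴
  web: d = 0 in → contributes +41.9904 in⁴
  top flange: d = 5.675 in → contributes +106.362 in⁴
Total I = 254.714 in⁴.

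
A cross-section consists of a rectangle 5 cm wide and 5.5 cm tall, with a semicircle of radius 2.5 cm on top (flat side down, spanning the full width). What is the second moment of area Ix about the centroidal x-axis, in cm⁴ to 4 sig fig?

Treat the section as a set of non-overlapping primitives; coordinates are from the bounding-box lower-left.
Rectangular body: 5 × 5.5, A = 27.5 cm², y = 2.75 cm, Ī = 69.3229 cm⁴.
Semicircular cap: semicircle r = 2.5, A = 9.81748 cm², y = 6.56103 cm, Ī = 4.28738 cm⁴.
Centroid: ȳ = ΣA·y / ΣA = 3.75261 cm.
Transfer each piece to the centroidal x-axis using Ī + A·d² with d = y − 3.75261:
  rectangular body: d = -1.00261 cm → contributes +96.9664 cm⁴
  semicircular cap: d = 2.80843 cm → contributes +81.7204 cm⁴
Total I = 178.687 cm⁴.

Ix ≈ 178.7 cm⁴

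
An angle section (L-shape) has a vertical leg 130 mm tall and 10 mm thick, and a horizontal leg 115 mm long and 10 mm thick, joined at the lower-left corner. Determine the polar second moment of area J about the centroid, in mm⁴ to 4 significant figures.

J ≈ 6.827 × 10⁶ mm⁴

Treat the section as a set of non-overlapping primitives; coordinates are from the bounding-box lower-left.
Vertical leg: 10 × 130, A = 1 300 mm², y = 65 mm, Ī = 1 830 833 mm⁴.
Horizontal leg (remainder): 105 × 10, A = 1 050 mm², y = 5 mm, Ī = 8 750 mm⁴.
Centroid: ȳ = ΣA·y / ΣA = 38.1915 mm.
Transfer each piece to the centroidal x-axis using Ī + A·d² with d = y − 38.1915:
  vertical leg: d = 26.8085 mm → contributes +2 765 138 mm⁴
  horizontal leg (remainder): d = -33.1915 mm → contributes +1 165 509 mm⁴
Total I = 3 930 647 mm⁴.
For the y-axis: x̄ = 30.6915 mm.
Repeating about the centroidal y-axis gives I_y = 2 895 960 mm⁴.
Polar second moment: J = I_x + I_y = 6 826 607 mm⁴.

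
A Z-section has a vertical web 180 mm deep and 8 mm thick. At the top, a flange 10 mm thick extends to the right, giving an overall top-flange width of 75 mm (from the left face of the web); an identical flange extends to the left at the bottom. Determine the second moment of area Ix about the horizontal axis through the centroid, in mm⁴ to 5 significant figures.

Decompose the section into non-overlapping parts with the origin at the bottom-left of its bounding rectangle.
Web: 8 × 180, A = 1 440 mm², y = 90 mm, Ī = 3 888 000 mm⁴.
Top flange (beyond web): 67 × 10, A = 670 mm², y = 175 mm, Ī = 5583.333 mm⁴.
Bottom flange (beyond web): 67 × 10, A = 670 mm², y = 5 mm, Ī = 5583.333 mm⁴.
Centroid: ȳ = ΣA·y / ΣA = 90 mm.
Transfer each piece to the horizontal axis through the centroid using Ī + A·d² with d = y − 90:
  web: d = 0 mm → contributes +3 888 000 mm⁴
  top flange (beyond web): d = 85 mm → contributes +4 846 333 mm⁴
  bottom flange (beyond web): d = -85 mm → contributes +4 846 333 mm⁴
Total I = 13 580 667 mm⁴.

Ix ≈ 1.3581 × 10⁷ mm⁴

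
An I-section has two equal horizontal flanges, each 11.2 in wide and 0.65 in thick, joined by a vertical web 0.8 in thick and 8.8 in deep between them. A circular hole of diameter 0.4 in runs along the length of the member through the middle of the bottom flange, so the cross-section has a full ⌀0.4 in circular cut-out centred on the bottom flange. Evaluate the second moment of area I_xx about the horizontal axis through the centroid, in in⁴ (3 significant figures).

I_xx ≈ 368 in⁴

Decompose the section into non-overlapping parts with the origin at the bottom-left of its bounding rectangle.
Bottom flange: 11.2 × 0.65, A = 7.28 in², y = 0.325 in, Ī = 0.25632 in⁴.
Web: 0.8 × 8.8, A = 7.04 in², y = 5.05 in, Ī = 45.431 in⁴.
Top flange: 11.2 × 0.65, A = 7.28 in², y = 9.775 in, Ī = 0.25632 in⁴.
Hole (subtracted): ⌀0.4, A = 0.12566 in², y = 0.325 in, Ī = 0.0012566 in⁴.
Centroid: ȳ = ΣA·y / ΣA = 5.0776 in.
Transfer each piece to the horizontal axis through the centroid using Ī + A·d² with d = y − 5.0776:
  bottom flange: d = -4.7526 in → contributes +164.69 in⁴
  web: d = -0.02765 in → contributes +45.437 in⁴
  top flange: d = 4.6974 in → contributes +160.89 in⁴
  hole: d = -4.7526 in → contributes −2.8397 in⁴
Total I = 368.18 in⁴.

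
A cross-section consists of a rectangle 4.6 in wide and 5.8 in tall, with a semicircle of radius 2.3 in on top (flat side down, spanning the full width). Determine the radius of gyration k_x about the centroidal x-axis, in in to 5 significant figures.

k_x ≈ 2.2240 in

Split into non-overlapping primitives; take the origin at the lower-left of the bounding box.
Rectangular body: 4.6 × 5.8, A = 26.68 in², y = 2.9 in, Ī = 74.79293 in⁴.
Semicircular cap: semicircle r = 2.3, A = 8.309513 in², y = 6.77615 in, Ī = 3.07145 in⁴.
Centroid: ȳ = ΣA·y / ΣA = 3.820531 in.
Transfer each piece to the centroidal x-axis using Ī + A·d² with d = y − 3.820531:
  rectangular body: d = -0.9205307 in → contributes +97.40094 in⁴
  semicircular cap: d = 2.95562 in → contributes +75.66075 in⁴
Total I = 173.0617 in⁴.
Radius of gyration: k = √(I/A) = √(173.0617 / 34.98951) = 2.223983 in.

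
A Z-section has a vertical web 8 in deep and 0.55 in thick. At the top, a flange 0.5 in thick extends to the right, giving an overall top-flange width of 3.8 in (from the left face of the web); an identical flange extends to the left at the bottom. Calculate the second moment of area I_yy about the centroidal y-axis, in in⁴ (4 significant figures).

Break the section into simple shapes (no overlaps), measuring from the bottom-left corner of the bounding box.
Web: 0.55 × 8, A = 4.4 in², x = 3.525 in, Ī = 0.110917 in⁴.
Top flange (beyond web): 3.25 × 0.5, A = 1.625 in², x = 5.425 in, Ī = 1.43034 in⁴.
Bottom flange (beyond web): 3.25 × 0.5, A = 1.625 in², x = 1.625 in, Ī = 1.43034 in⁴.
Centroid: x̄ = ΣA·x / ΣA = 3.525 in.
Transfer each piece to the centroidal y-axis using Ī + A·d² with d = x − 3.525:
  web: d = 0 in → contributes +0.110917 in⁴
  top flange (beyond web): d = 1.9 in → contributes +7.29659 in⁴
  bottom flange (beyond web): d = -1.9 in → contributes +7.29659 in⁴
Total I = 14.7041 in⁴.

I_yy ≈ 14.70 in⁴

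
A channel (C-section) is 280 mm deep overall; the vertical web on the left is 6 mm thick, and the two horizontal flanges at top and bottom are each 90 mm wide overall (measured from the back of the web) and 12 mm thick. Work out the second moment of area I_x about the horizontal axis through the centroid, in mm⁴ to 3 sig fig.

I_x ≈ 4.72 × 10⁷ mm⁴

Decompose the section into non-overlapping parts with the origin at the bottom-left of its bounding rectangle.
Web: 6 × 280, A = 1 680 mm², y = 140 mm, Ī = 10 976 000 mm⁴.
Top flange (beyond web): 84 × 12, A = 1 008 mm², y = 274 mm, Ī = 12 096 mm⁴.
Bottom flange (beyond web): 84 × 12, A = 1 008 mm², y = 6 mm, Ī = 12 096 mm⁴.
By symmetry the centroid is at mid-height, ȳ = 140 mm.
Transfer each piece to the horizontal axis through the centroid using Ī + A·d² with d = y − 140:
  web: d = 0 mm → contributes +10 976 000 mm⁴
  top flange (beyond web): d = 134 mm → contributes +18 111 744 mm⁴
  bottom flange (beyond web): d = -134 mm → contributes +18 111 744 mm⁴
Total I = 47 199 488 mm⁴.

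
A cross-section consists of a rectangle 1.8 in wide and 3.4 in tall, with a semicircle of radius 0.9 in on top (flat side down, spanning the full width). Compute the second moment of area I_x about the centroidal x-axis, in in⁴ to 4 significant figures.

I_x ≈ 10.53 in⁴

Split into non-overlapping primitives; take the origin at the lower-left of the bounding box.
Rectangular body: 1.8 × 3.4, A = 6.12 in², y = 1.7 in, Ī = 5.8956 in⁴.
Semicircular cap: semicircle r = 0.9, A = 1.27235 in², y = 3.78197 in, Ī = 0.0720115 in⁴.
Centroid: ȳ = ΣA·y / ΣA = 2.05834 in.
Transfer each piece to the centroidal x-axis using Ī + A·d² with d = y − 2.05834:
  rectangular body: d = -0.358342 in → contributes +6.68146 in⁴
  semicircular cap: d = 1.72363 in → contributes +3.85202 in⁴
Total I = 10.5335 in⁴.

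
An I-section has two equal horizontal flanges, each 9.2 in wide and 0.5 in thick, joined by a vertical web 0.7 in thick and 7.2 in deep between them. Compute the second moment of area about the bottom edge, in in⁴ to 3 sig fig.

I_base ≈ 398 in⁴

Treat the section as a set of non-overlapping primitives; coordinates are from the bounding-box lower-left.
Bottom flange: 9.2 × 0.5, A = 4.6 in², y = 0.25 in, Ī = 0.095833 in⁴.
Web: 0.7 × 7.2, A = 5.04 in², y = 4.1 in, Ī = 21.773 in⁴.
Top flange: 9.2 × 0.5, A = 4.6 in², y = 7.95 in, Ī = 0.095833 in⁴.
Transfer each piece to the bottom edge using Ī + A·d² with d = y − 0:
  bottom flange: d = 0.25 in → contributes +0.38333 in⁴
  web: d = 4.1 in → contributes +106.5 in⁴
  top flange: d = 7.95 in → contributes +290.83 in⁴
Total I = 397.71 in⁴.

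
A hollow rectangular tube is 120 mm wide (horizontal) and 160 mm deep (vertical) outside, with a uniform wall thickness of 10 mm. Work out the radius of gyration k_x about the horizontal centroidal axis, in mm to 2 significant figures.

Decompose the section into non-overlapping parts with the origin at the bottom-left of its bounding rectangle.
Outer rectangle: 120 × 160, A = 19 200 mm², y = 80 mm, Ī = 40 960 000 mm⁴.
Inner void (subtracted): 100 × 140, A = 14 000 mm², y = 80 mm, Ī = 22 866 667 mm⁴.
By symmetry the centroid is at mid-height, ȳ = 80 mm.
All pieces are centred on the horizontal centroidal axis, so I = ΣĪ (holes subtracted) = 18 093 333 mm⁴.
Radius of gyration: k = √(I/A) = √(18 093 333 / 5 200) = 58.99 mm.

k_x ≈ 59 mm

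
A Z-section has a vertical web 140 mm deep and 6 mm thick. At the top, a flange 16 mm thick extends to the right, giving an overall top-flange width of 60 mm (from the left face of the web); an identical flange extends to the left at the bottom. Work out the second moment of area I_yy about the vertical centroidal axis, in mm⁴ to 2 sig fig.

Decompose the section into non-overlapping parts with the origin at the bottom-left of its bounding rectangle.
Web: 6 × 140, A = 840 mm², x = 57 mm, Ī = 2 520 mm⁴.
Top flange (beyond web): 54 × 16, A = 864 mm², x = 87 mm, Ī = 209 952 mm⁴.
Bottom flange (beyond web): 54 × 16, A = 864 mm², x = 27 mm, Ī = 209 952 mm⁴.
Centroid: x̄ = ΣA·x / ΣA = 57 mm.
Transfer each piece to the vertical centroidal axis using Ī + A·d² with d = x − 57:
  web: d = 0 mm → contributes +2 520 mm⁴
  top flange (beyond web): d = 30 mm → contributes +987 552 mm⁴
  bottom flange (beyond web): d = -30 mm → contributes +987 552 mm⁴
Total I = 1 977 624 mm⁴.

I_yy ≈ 2.0 × 10⁶ mm⁴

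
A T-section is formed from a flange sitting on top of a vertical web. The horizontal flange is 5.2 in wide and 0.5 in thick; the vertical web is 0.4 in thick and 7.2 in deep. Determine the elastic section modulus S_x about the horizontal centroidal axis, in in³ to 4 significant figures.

S_x ≈ 6.035 in³

Decompose the section into non-overlapping parts with the origin at the bottom-left of its bounding rectangle.
Flange: 5.2 × 0.5, A = 2.6 in², y = 7.45 in, Ī = 0.0541667 in⁴.
Web: 0.4 × 7.2, A = 2.88 in², y = 3.6 in, Ī = 12.4416 in⁴.
Centroid: ȳ = ΣA·y / ΣA = 5.42664 in.
Transfer each piece to the horizontal centroidal axis using Ī + A·d² with d = y − 5.42664:
  flange: d = 2.02336 in → contributes +10.6985 in⁴
  web: d = -1.82664 in → contributes +22.0511 in⁴
Total I = 32.7496 in⁴.
Extreme fibre distance c = 5.42664 in; S = I/c = 6.03496 in³.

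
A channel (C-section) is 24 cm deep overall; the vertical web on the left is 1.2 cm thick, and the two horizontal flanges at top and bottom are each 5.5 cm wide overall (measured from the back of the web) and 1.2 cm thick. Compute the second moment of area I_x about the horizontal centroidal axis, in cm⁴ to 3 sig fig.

Split into non-overlapping primitives; take the origin at the lower-left of the bounding box.
Web: 1.2 × 24, A = 28.8 cm², y = 12 cm, Ī = 1382.4 cm⁴.
Top flange (beyond web): 4.3 × 1.2, A = 5.16 cm², y = 23.4 cm, Ī = 0.6192 cm⁴.
Bottom flange (beyond web): 4.3 × 1.2, A = 5.16 cm², y = 0.6 cm, Ī = 0.6192 cm⁴.
By symmetry the centroid is at mid-height, ȳ = 12 cm.
Transfer each piece to the horizontal centroidal axis using Ī + A·d² with d = y − 12:
  web: d = 0 cm → contributes +1382.4 cm⁴
  top flange (beyond web): d = 11.4 cm → contributes +671.21 cm⁴
  bottom flange (beyond web): d = -11.4 cm → contributes +671.21 cm⁴
Total I = 2724.8 cm⁴.

I_x ≈ 2720 cm⁴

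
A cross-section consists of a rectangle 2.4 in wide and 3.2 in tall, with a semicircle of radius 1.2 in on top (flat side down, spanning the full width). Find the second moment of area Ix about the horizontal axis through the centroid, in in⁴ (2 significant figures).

Break the section into simple shapes (no overlaps), measuring from the bottom-left corner of the bounding box.
Rectangular body: 2.4 × 3.2, A = 7.68 in², y = 1.6 in, Ī = 6.554 in⁴.
Semicircular cap: semicircle r = 1.2, A = 2.262 in², y = 3.709 in, Ī = 0.2276 in⁴.
Centroid: ȳ = ΣA·y / ΣA = 2.08 in.
Transfer each piece to the horizontal axis through the centroid using Ī + A·d² with d = y − 2.08:
  rectangular body: d = -0.4799 in → contributes +8.322 in⁴
  semicircular cap: d = 1.629 in → contributes +6.233 in⁴
Total I = 14.56 in⁴.

Ix ≈ 15 in⁴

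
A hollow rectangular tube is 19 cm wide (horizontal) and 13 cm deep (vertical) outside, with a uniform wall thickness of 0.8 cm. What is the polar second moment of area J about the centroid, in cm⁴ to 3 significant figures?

Treat the section as a set of non-overlapping primitives; coordinates are from the bounding-box lower-left.
Outer rectangle: 19 × 13, A = 247 cm², y = 6.5 cm, Ī = 3478.6 cm⁴.
Inner void (subtracted): 17.4 × 11.4, A = 198.36 cm², y = 6.5 cm, Ī = 2148.2 cm⁴.
By symmetry the centroid is at mid-height, ȳ = 6.5 cm.
All pieces are centred on the centroidal x-axis, so I = ΣĪ (holes subtracted) = 1330.3 cm⁴.
Repeating about the centroidal y-axis gives I_y = 2 426 cm⁴.
Polar second moment: J = I_x + I_y = 3756.3 cm⁴.

J ≈ 3760 cm⁴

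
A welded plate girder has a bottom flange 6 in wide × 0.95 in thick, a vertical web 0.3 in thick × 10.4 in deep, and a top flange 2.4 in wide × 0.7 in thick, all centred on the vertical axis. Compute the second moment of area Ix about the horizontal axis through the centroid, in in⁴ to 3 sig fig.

Ix ≈ 213 in⁴

Treat the section as a set of non-overlapping primitives; coordinates are from the bounding-box lower-left.
Bottom plate: 6 × 0.95, A = 5.7 in², y = 0.475 in, Ī = 0.42869 in⁴.
Web plate: 0.3 × 10.4, A = 3.12 in², y = 6.15 in, Ī = 28.122 in⁴.
Top plate: 2.4 × 0.7, A = 1.68 in², y = 11.7 in, Ī = 0.0686 in⁴.
Centroid: ȳ = ΣA·y / ΣA = 3.9573 in.
Transfer each piece to the horizontal axis through the centroid using Ī + A·d² with d = y − 3.9573:
  bottom plate: d = -3.4823 in → contributes +69.549 in⁴
  web plate: d = 2.1927 in → contributes +43.123 in⁴
  top plate: d = 7.7427 in → contributes +100.78 in⁴
Total I = 213.46 in⁴.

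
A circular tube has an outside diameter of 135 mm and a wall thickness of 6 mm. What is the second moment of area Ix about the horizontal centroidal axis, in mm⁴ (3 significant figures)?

Split into non-overlapping primitives; take the origin at the lower-left of the bounding box.
Outer circle: ⌀135, A = 14 314 mm², y = 67.5 mm, Ī = 16 304 406 mm⁴.
Bore (subtracted): ⌀123, A = 11 882 mm², y = 67.5 mm, Ī = 11 235 447 mm⁴.
By symmetry the centroid is at mid-height, ȳ = 67.5 mm.
All pieces are centred on the horizontal centroidal axis, so I = ΣĪ (holes subtracted) = 5 068 959 mm⁴.

Ix ≈ 5.07 × 10⁶ mm⁴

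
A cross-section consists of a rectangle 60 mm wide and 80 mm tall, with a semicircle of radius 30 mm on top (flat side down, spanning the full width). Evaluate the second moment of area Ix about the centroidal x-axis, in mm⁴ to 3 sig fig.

Ix ≈ 5.69 × 10⁶ mm⁴

Split into non-overlapping primitives; take the origin at the lower-left of the bounding box.
Rectangular body: 60 × 80, A = 4 800 mm², y = 40 mm, Ī = 2 560 000 mm⁴.
Semicircular cap: semicircle r = 30, A = 1413.7 mm², y = 92.732 mm, Ī = 88 903 mm⁴.
Centroid: ȳ = ΣA·y / ΣA = 51.997 mm.
Transfer each piece to the centroidal x-axis using Ī + A·d² with d = y − 51.997:
  rectangular body: d = -11.997 mm → contributes +3 250 905 mm⁴
  semicircular cap: d = 40.735 mm → contributes +2 434 735 mm⁴
Total I = 5 685 640 mm⁴.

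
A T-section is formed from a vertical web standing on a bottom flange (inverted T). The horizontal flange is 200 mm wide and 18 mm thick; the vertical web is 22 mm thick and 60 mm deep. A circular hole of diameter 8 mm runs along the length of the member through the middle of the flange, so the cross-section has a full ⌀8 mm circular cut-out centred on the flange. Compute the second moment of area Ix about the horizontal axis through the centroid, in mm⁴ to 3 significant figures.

Split into non-overlapping primitives; take the origin at the lower-left of the bounding box.
Flange: 200 × 18, A = 3 600 mm², y = 9 mm, Ī = 97 200 mm⁴.
Web: 22 × 60, A = 1 320 mm², y = 48 mm, Ī = 396 000 mm⁴.
Hole (subtracted): ⌀8, A = 50.265 mm², y = 9 mm, Ī = 201.06 mm⁴.
Centroid: ȳ = ΣA·y / ΣA = 19.571 mm.
Transfer each piece to the horizontal axis through the centroid using Ī + A·d² with d = y − 19.571:
  flange: d = -10.571 mm → contributes +499 518 mm⁴
  web: d = 28.429 mm → contributes +1 462 803 mm⁴
  hole: d = -10.571 mm → contributes −5818.5 mm⁴
Total I = 1 956 502 mm⁴.

Ix ≈ 1.96 × 10⁶ mm⁴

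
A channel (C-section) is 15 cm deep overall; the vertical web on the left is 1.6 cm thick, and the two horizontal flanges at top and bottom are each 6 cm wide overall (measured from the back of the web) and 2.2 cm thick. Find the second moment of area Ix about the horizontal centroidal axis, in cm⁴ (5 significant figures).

Ix ≈ 1250.8 cm⁴

Break the section into simple shapes (no overlaps), measuring from the bottom-left corner of the bounding box.
Web: 1.6 × 15, A = 24 cm², y = 7.5 cm, Ī = 450 cm⁴.
Top flange (beyond web): 4.4 × 2.2, A = 9.68 cm², y = 13.9 cm, Ī = 3.904267 cm⁴.
Bottom flange (beyond web): 4.4 × 2.2, A = 9.68 cm², y = 1.1 cm, Ī = 3.904267 cm⁴.
By symmetry the centroid is at mid-height, ȳ = 7.5 cm.
Transfer each piece to the horizontal centroidal axis using Ī + A·d² with d = y − 7.5:
  web: d = 0 cm → contributes +450 cm⁴
  top flange (beyond web): d = 6.4 cm → contributes +400.3971 cm⁴
  bottom flange (beyond web): d = -6.4 cm → contributes +400.3971 cm⁴
Total I = 1250.794 cm⁴.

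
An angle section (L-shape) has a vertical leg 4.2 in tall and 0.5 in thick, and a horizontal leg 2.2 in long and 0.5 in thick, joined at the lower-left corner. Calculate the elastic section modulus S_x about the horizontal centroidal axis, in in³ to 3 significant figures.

Split into non-overlapping primitives; take the origin at the lower-left of the bounding box.
Vertical leg: 0.5 × 4.2, A = 2.1 in², y = 2.1 in, Ī = 3.087 in⁴.
Horizontal leg (remainder): 1.7 × 0.5, A = 0.85 in², y = 0.25 in, Ī = 0.017708 in⁴.
Centroid: ȳ = ΣA·y / ΣA = 1.5669 in.
Transfer each piece to the horizontal centroidal axis using Ī + A·d² with d = y − 1.5669:
  vertical leg: d = 0.53305 in → contributes +3.6837 in⁴
  horizontal leg (remainder): d = -1.3169 in → contributes +1.4919 in⁴
Total I = 5.1756 in⁴.
Extreme fibre distance c = 2.6331 in; S = I/c = 1.9656 in³.

S_x ≈ 1.97 in³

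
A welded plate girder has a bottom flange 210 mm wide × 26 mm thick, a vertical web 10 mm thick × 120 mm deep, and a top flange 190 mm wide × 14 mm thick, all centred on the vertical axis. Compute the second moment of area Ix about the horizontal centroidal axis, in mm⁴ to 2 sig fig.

Ix ≈ 3.8 × 10⁷ mm⁴

Treat the section as a set of non-overlapping primitives; coordinates are from the bounding-box lower-left.
Bottom plate: 210 × 26, A = 5 460 mm², y = 13 mm, Ī = 307 580 mm⁴.
Web plate: 10 × 120, A = 1 200 mm², y = 86 mm, Ī = 1 440 000 mm⁴.
Top plate: 190 × 14, A = 2 660 mm², y = 153 mm, Ī = 43 447 mm⁴.
Centroid: ȳ = ΣA·y / ΣA = 62.36 mm.
Transfer each piece to the horizontal centroidal axis using Ī + A·d² with d = y − 62.36:
  bottom plate: d = -49.36 mm → contributes +13 608 341 mm⁴
  web plate: d = 23.64 mm → contributes +2 110 834 mm⁴
  top plate: d = 90.64 mm → contributes +21 898 789 mm⁴
Total I = 37 617 964 mm⁴.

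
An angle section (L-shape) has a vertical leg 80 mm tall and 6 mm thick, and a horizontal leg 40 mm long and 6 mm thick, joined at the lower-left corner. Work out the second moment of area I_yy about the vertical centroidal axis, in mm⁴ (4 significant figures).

I_yy ≈ 7.836 × 10⁴ mm⁴

Treat the section as a set of non-overlapping primitives; coordinates are from the bounding-box lower-left.
Vertical leg: 6 × 80, A = 480 mm², x = 3 mm, Ī = 1 440 mm⁴.
Horizontal leg (remainder): 34 × 6, A = 204 mm², x = 23 mm, Ī = 19 652 mm⁴.
Centroid: x̄ = ΣA·x / ΣA = 8.96491 mm.
Transfer each piece to the vertical centroidal axis using Ī + A·d² with d = x − 8.96491:
  vertical leg: d = -5.96491 mm → contributes +18518.5 mm⁴
  horizontal leg (remainder): d = 14.0351 mm → contributes +59836.7 mm⁴
Total I = 78355.2 mm⁴.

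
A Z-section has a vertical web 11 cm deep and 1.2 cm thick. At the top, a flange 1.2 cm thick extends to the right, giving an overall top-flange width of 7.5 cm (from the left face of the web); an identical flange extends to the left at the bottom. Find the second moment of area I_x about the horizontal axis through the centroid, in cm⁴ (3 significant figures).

I_x ≈ 498 cm⁴

Treat the section as a set of non-overlapping primitives; coordinates are from the bounding-box lower-left.
Web: 1.2 × 11, A = 13.2 cm², y = 5.5 cm, Ī = 133.1 cm⁴.
Top flange (beyond web): 6.3 × 1.2, A = 7.56 cm², y = 10.4 cm, Ī = 0.9072 cm⁴.
Bottom flange (beyond web): 6.3 × 1.2, A = 7.56 cm², y = 0.6 cm, Ī = 0.9072 cm⁴.
Centroid: ȳ = ΣA·y / ΣA = 5.5 cm.
Transfer each piece to the horizontal axis through the centroid using Ī + A·d² with d = y − 5.5:
  web: d = 0 cm → contributes +133.1 cm⁴
  top flange (beyond web): d = 4.9 cm → contributes +182.42 cm⁴
  bottom flange (beyond web): d = -4.9 cm → contributes +182.42 cm⁴
Total I = 497.95 cm⁴.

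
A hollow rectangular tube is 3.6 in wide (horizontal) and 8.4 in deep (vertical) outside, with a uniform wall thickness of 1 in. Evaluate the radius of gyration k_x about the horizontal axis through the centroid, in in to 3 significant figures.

k_x ≈ 2.67 in

Treat the section as a set of non-overlapping primitives; coordinates are from the bounding-box lower-left.
Outer rectangle: 3.6 × 8.4, A = 30.24 in², y = 4.2 in, Ī = 177.81 in⁴.
Inner void (subtracted): 1.6 × 6.4, A = 10.24 in², y = 4.2 in, Ī = 34.953 in⁴.
By symmetry the centroid is at mid-height, ȳ = 4.2 in.
All pieces are centred on the horizontal axis through the centroid, so I = ΣĪ (holes subtracted) = 142.86 in⁴.
Radius of gyration: k = √(I/A) = √(142.86 / 20) = 2.6726 in.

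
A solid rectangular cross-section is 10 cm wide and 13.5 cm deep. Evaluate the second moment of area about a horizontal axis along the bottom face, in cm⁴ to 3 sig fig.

I_base ≈ 8200 cm⁴

The section: 10 × 13.5, A = 135 cm², y = 6.75 cm, Ī = 2050.3 cm⁴.
Transfer it to the bottom edge using Ī + A·d² with d = y − 0:
  the section: d = 6.75 cm → contributes +8201.3 cm⁴
Total I = 8201.3 cm⁴.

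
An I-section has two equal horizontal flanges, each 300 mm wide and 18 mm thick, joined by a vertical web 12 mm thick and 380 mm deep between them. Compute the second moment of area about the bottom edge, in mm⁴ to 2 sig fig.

Treat the section as a set of non-overlapping primitives; coordinates are from the bounding-box lower-left.
Bottom flange: 300 × 18, A = 5 400 mm², y = 9 mm, Ī = 145 800 mm⁴.
Web: 12 × 380, A = 4 560 mm², y = 208 mm, Ī = 54 872 000 mm⁴.
Top flange: 300 × 18, A = 5 400 mm², y = 407 mm, Ī = 145 800 mm⁴.
Transfer each piece to the base of the section using Ī + A·d² with d = y − 0:
  bottom flange: d = 9 mm → contributes +583 200 mm⁴
  web: d = 208 mm → contributes +252 155 840 mm⁴
  top flange: d = 407 mm → contributes +894 650 400 mm⁴
Total I = 1 147 389 440 mm⁴.

I_base ≈ 1.1 × 10⁹ mm⁴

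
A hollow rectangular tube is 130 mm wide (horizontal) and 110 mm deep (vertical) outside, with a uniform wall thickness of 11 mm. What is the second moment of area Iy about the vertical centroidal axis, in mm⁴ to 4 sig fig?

Decompose the section into non-overlapping parts with the origin at the bottom-left of its bounding rectangle.
Outer rectangle: 130 × 110, A = 14 300 mm², x = 65 mm, Ī = 20 139 167 mm⁴.
Inner void (subtracted): 108 × 88, A = 9 504 mm², x = 65 mm, Ī = 9 237 888 mm⁴.
By symmetry the centroid is at mid-width, x̄ = 65 mm.
All pieces are centred on the vertical centroidal axis, so I = ΣĪ (holes subtracted) = 10 901 279 mm⁴.

Iy ≈ 1.090 × 10⁷ mm⁴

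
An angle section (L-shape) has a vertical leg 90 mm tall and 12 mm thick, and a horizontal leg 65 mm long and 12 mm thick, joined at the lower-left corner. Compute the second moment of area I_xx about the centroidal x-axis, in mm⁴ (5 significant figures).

Decompose the section into non-overlapping parts with the origin at the bottom-left of its bounding rectangle.
Vertical leg: 12 × 90, A = 1 080 mm², y = 45 mm, Ī = 729 000 mm⁴.
Horizontal leg (remainder): 53 × 12, A = 636 mm², y = 6 mm, Ī = 7 632 mm⁴.
Centroid: ȳ = ΣA·y / ΣA = 30.54545 mm.
Transfer each piece to the centroidal x-axis using Ī + A·d² with d = y − 30.54545:
  vertical leg: d = 14.45455 mm → contributes +954648.6 mm⁴
  horizontal leg (remainder): d = -24.54545 mm → contributes +390808.9 mm⁴
Total I = 1 345 457 mm⁴.

I_xx ≈ 1.3455 × 10⁶ mm⁴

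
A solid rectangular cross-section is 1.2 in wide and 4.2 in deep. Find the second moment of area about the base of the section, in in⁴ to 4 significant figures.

The section: 1.2 × 4.2, A = 5.04 in², y = 2.1 in, Ī = 7.4088 in⁴.
Transfer it to the bottom edge using Ī + A·d² with d = y − 0:
  the section: d = 2.1 in → contributes +29.6352 in⁴
Total I = 29.6352 in⁴.

I_base ≈ 29.64 in⁴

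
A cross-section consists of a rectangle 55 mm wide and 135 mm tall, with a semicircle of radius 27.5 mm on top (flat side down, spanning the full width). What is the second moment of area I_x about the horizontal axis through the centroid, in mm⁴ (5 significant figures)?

I_x ≈ 1.7758 × 10⁷ mm⁴

Break the section into simple shapes (no overlaps), measuring from the bottom-left corner of the bounding box.
Rectangular body: 55 × 135, A = 7 425 mm², y = 67.5 mm, Ī = 11 276 719 mm⁴.
Semicircular cap: semicircle r = 27.5, A = 1187.915 mm², y = 146.6714 mm, Ī = 62771.55 mm⁴.
Centroid: ȳ = ΣA·y / ΣA = 78.41951 mm.
Transfer each piece to the horizontal axis through the centroid using Ī + A·d² with d = y − 78.41951:
  rectangular body: d = -10.91951 mm → contributes +12 162 044 mm⁴
  semicircular cap: d = 68.25185 mm → contributes +5 596 453 mm⁴
Total I = 17 758 497 mm⁴.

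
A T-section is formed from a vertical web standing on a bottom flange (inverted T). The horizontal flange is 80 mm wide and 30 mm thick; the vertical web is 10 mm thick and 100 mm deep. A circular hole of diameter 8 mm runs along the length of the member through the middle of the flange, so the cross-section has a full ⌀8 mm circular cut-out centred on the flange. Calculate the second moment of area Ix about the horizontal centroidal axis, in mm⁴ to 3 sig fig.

Ix ≈ 3.98 × 10⁶ mm⁴

Break the section into simple shapes (no overlaps), measuring from the bottom-left corner of the bounding box.
Flange: 80 × 30, A = 2 400 mm², y = 15 mm, Ī = 180 000 mm⁴.
Web: 10 × 100, A = 1 000 mm², y = 80 mm, Ī = 833 333 mm⁴.
Hole (subtracted): ⌀8, A = 50.265 mm², y = 15 mm, Ī = 201.06 mm⁴.
Centroid: ȳ = ΣA·y / ΣA = 34.405 mm.
Transfer each piece to the horizontal centroidal axis using Ī + A·d² with d = y − 34.405:
  flange: d = -19.405 mm → contributes +1 083 685 mm⁴
  web: d = 45.595 mm → contributes +2 912 281 mm⁴
  hole: d = -19.405 mm → contributes −19 128 mm⁴
Total I = 3 976 838 mm⁴.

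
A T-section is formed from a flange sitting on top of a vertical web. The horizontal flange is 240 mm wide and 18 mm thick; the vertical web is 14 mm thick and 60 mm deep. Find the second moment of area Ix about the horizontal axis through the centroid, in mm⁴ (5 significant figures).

Split into non-overlapping primitives; take the origin at the lower-left of the bounding box.
Flange: 240 × 18, A = 4 320 mm², y = 69 mm, Ī = 116 640 mm⁴.
Web: 14 × 60, A = 840 mm², y = 30 mm, Ī = 252 000 mm⁴.
Centroid: ȳ = ΣA·y / ΣA = 62.65116 mm.
Transfer each piece to the horizontal axis through the centroid using Ī + A·d² with d = y − 62.65116:
  flange: d = 6.348837 mm → contributes +290769.4 mm⁴
  web: d = -32.65116 mm → contributes +1 147 523 mm⁴
Total I = 1 438 292 mm⁴.

Ix ≈ 1.4383 × 10⁶ mm⁴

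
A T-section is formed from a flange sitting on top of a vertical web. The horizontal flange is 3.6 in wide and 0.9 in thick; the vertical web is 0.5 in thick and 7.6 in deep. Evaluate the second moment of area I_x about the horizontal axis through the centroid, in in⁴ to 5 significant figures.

I_x ≈ 50.098 in⁴

Treat the section as a set of non-overlapping primitives; coordinates are from the bounding-box lower-left.
Flange: 3.6 × 0.9, A = 3.24 in², y = 8.05 in, Ī = 0.2187 in⁴.
Web: 0.5 × 7.6, A = 3.8 in², y = 3.8 in, Ī = 18.29067 in⁴.
Centroid: ȳ = ΣA·y / ΣA = 5.755966 in.
Transfer each piece to the horizontal axis through the centroid using Ī + A·d² with d = y − 5.755966:
  flange: d = 2.294034 in → contributes +17.2695 in⁴
  web: d = -1.955966 in → contributes +32.82872 in⁴
Total I = 50.09822 in⁴.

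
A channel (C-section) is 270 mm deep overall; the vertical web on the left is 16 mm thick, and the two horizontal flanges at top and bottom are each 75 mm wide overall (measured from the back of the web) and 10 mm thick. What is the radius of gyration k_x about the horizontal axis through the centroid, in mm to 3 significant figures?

Break the section into simple shapes (no overlaps), measuring from the bottom-left corner of the bounding box.
Web: 16 × 270, A = 4 320 mm², y = 135 mm, Ī = 26 244 000 mm⁴.
Top flange (beyond web): 59 × 10, A = 590 mm², y = 265 mm, Ī = 4916.7 mm⁴.
Bottom flange (beyond web): 59 × 10, A = 590 mm², y = 5 mm, Ī = 4916.7 mm⁴.
By symmetry the centroid is at mid-height, ȳ = 135 mm.
Transfer each piece to the horizontal axis through the centroid using Ī + A·d² with d = y − 135:
  web: d = 0 mm → contributes +26 244 000 mm⁴
  top flange (beyond web): d = 130 mm → contributes +9 975 917 mm⁴
  bottom flange (beyond web): d = -130 mm → contributes +9 975 917 mm⁴
Total I = 46 195 833 mm⁴.
Radius of gyration: k = √(I/A) = √(46 195 833 / 5 500) = 91.647 mm.

k_x ≈ 91.6 mm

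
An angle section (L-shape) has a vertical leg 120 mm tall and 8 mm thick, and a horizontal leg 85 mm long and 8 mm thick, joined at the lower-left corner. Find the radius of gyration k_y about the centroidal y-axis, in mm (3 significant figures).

Break the section into simple shapes (no overlaps), measuring from the bottom-left corner of the bounding box.
Vertical leg: 8 × 120, A = 960 mm², x = 4 mm, Ī = 5 120 mm⁴.
Horizontal leg (remainder): 77 × 8, A = 616 mm², x = 46.5 mm, Ī = 304 355 mm⁴.
Centroid: x̄ = ΣA·x / ΣA = 20.612 mm.
Transfer each piece to the centroidal y-axis using Ī + A·d² with d = x − 20.612:
  vertical leg: d = -16.612 mm → contributes +270 030 mm⁴
  horizontal leg (remainder): d = 25.888 mm → contributes +717 202 mm⁴
Total I = 987 232 mm⁴.
Radius of gyration: k = √(I/A) = √(987 232 / 1 576) = 25.028 mm.

k_y ≈ 25.0 mm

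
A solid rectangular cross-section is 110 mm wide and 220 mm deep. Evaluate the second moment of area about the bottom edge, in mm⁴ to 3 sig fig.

The section: 110 × 220, A = 24 200 mm², y = 110 mm, Ī = 97 606 667 mm⁴.
Transfer it to the bottom edge using Ī + A·d² with d = y − 0:
  the section: d = 110 mm → contributes +390 426 667 mm⁴
Total I = 390 426 667 mm⁴.

I_base ≈ 3.90 × 10⁸ mm⁴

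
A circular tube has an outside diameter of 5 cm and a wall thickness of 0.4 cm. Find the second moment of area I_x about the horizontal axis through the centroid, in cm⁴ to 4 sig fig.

Decompose the section into non-overlapping parts with the origin at the bottom-left of its bounding rectangle.
Outer circle: ⌀5, A = 19.635 cm², y = 2.5 cm, Ī = 30.6796 cm⁴.
Bore (subtracted): ⌀4.2, A = 13.8544 cm², y = 2.5 cm, Ī = 15.2745 cm⁴.
By symmetry the centroid is at mid-height, ȳ = 2.5 cm.
All pieces are centred on the horizontal axis through the centroid, so I = ΣĪ (holes subtracted) = 15.4051 cm⁴.

I_x ≈ 15.41 cm⁴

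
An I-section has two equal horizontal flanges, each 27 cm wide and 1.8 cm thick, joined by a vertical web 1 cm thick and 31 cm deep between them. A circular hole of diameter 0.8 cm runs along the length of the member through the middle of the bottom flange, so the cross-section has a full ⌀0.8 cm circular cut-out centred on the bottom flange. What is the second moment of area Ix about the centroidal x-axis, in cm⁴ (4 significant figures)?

Ix ≈ 2.852 × 10⁴ cm⁴

Treat the section as a set of non-overlapping primitives; coordinates are from the bounding-box lower-left.
Bottom flange: 27 × 1.8, A = 48.6 cm², y = 0.9 cm, Ī = 13.122 cm⁴.
Web: 1 × 31, A = 31 cm², y = 17.3 cm, Ī = 2482.58 cm⁴.
Top flange: 27 × 1.8, A = 48.6 cm², y = 33.7 cm, Ī = 13.122 cm⁴.
Hole (subtracted): ⌀0.8, A = 0.502655 cm², y = 0.9 cm, Ī = 0.0201062 cm⁴.
Centroid: ȳ = ΣA·y / ΣA = 17.3646 cm.
Transfer each piece to the centroidal x-axis using Ī + A·d² with d = y − 17.3646:
  bottom flange: d = -16.4646 cm → contributes +13187.7 cm⁴
  web: d = -0.0645553 cm → contributes +2482.71 cm⁴
  top flange: d = 16.3354 cm → contributes +12981.9 cm⁴
  hole: d = -16.4646 cm → contributes −136.281 cm⁴
Total I = 28 516 cm⁴.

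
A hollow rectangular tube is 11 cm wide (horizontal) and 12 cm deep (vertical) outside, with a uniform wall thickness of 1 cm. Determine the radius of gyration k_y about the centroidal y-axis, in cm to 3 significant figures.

Break the section into simple shapes (no overlaps), measuring from the bottom-left corner of the bounding box.
Outer rectangle: 11 × 12, A = 132 cm², x = 5.5 cm, Ī = 1 331 cm⁴.
Inner void (subtracted): 9 × 10, A = 90 cm², x = 5.5 cm, Ī = 607.5 cm⁴.
By symmetry the centroid is at mid-width, x̄ = 5.5 cm.
All pieces are centred on the centroidal y-axis, so I = ΣĪ (holes subtracted) = 723.5 cm⁴.
Radius of gyration: k = √(I/A) = √(723.5 / 42) = 4.1504 cm.

k_y ≈ 4.15 cm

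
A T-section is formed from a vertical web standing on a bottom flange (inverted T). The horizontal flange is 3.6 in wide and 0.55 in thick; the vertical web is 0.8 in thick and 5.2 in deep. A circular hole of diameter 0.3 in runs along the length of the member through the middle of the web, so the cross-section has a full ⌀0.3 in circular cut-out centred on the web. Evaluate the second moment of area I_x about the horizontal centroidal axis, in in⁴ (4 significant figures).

Break the section into simple shapes (no overlaps), measuring from the bottom-left corner of the bounding box.
Flange: 3.6 × 0.55, A = 1.98 in², y = 0.275 in, Ī = 0.0499125 in⁴.
Web: 0.8 × 5.2, A = 4.16 in², y = 3.15 in, Ī = 9.37387 in⁴.
Hole (subtracted): ⌀0.3, A = 0.0706858 in², y = 3.15 in, Ī = 0.000397608 in⁴.
Centroid: ȳ = ΣA·y / ΣA = 2.21209 in.
Transfer each piece to the horizontal centroidal axis using Ī + A·d² with d = y − 2.21209:
  flange: d = -1.93709 in → contributes +7.47946 in⁴
  web: d = 0.937915 in → contributes +13.0334 in⁴
  hole: d = 0.937915 in → contributes −0.0625788 in⁴
Total I = 20.4502 in⁴.

I_x ≈ 20.45 in⁴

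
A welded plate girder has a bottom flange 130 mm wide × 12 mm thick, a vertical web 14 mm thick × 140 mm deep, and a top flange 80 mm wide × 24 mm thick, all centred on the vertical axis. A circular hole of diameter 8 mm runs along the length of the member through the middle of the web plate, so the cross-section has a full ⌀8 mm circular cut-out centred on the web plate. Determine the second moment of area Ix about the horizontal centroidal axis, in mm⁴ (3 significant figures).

Ix ≈ 2.50 × 10⁷ mm⁴

Treat the section as a set of non-overlapping primitives; coordinates are from the bounding-box lower-left.
Bottom plate: 130 × 12, A = 1 560 mm², y = 6 mm, Ī = 18 720 mm⁴.
Web plate: 14 × 140, A = 1 960 mm², y = 82 mm, Ī = 3 201 333 mm⁴.
Top plate: 80 × 24, A = 1 920 mm², y = 164 mm, Ī = 92 160 mm⁴.
Hole (subtracted): ⌀8, A = 50.265 mm², y = 82 mm, Ī = 201.06 mm⁴.
Centroid: ȳ = ΣA·y / ΣA = 89.214 mm.
Transfer each piece to the horizontal centroidal axis using Ī + A·d² with d = y − 89.214:
  bottom plate: d = -83.214 mm → contributes +10 820 974 mm⁴
  web plate: d = -7.2137 mm → contributes +3 303 327 mm⁴
  top plate: d = 74.786 mm → contributes +10 830 698 mm⁴
  hole: d = -7.2137 mm → contributes −2816.8 mm⁴
Total I = 24 952 183 mm⁴.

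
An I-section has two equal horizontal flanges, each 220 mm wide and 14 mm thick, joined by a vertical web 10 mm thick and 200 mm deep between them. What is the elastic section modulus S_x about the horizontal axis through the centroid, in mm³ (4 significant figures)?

Decompose the section into non-overlapping parts with the origin at the bottom-left of its bounding rectangle.
Bottom flange: 220 × 14, A = 3 080 mm², y = 7 mm, Ī = 50306.7 mm⁴.
Web: 10 × 200, A = 2 000 mm², y = 114 mm, Ī = 6 666 667 mm⁴.
Top flange: 220 × 14, A = 3 080 mm², y = 221 mm, Ī = 50306.7 mm⁴.
By symmetry the centroid is at mid-height, ȳ = 114 mm.
Transfer each piece to the horizontal axis through the centroid using Ī + A·d² with d = y − 114:
  bottom flange: d = -107 mm → contributes +35 313 227 mm⁴
  web: d = 0 mm → contributes +6 666 667 mm⁴
  top flange: d = 107 mm → contributes +35 313 227 mm⁴
Total I = 77 293 120 mm⁴.
Extreme fibre distance c = 114 mm; S = I/c = 678 010 mm³.

S_x ≈ 6.780 × 10⁵ mm³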